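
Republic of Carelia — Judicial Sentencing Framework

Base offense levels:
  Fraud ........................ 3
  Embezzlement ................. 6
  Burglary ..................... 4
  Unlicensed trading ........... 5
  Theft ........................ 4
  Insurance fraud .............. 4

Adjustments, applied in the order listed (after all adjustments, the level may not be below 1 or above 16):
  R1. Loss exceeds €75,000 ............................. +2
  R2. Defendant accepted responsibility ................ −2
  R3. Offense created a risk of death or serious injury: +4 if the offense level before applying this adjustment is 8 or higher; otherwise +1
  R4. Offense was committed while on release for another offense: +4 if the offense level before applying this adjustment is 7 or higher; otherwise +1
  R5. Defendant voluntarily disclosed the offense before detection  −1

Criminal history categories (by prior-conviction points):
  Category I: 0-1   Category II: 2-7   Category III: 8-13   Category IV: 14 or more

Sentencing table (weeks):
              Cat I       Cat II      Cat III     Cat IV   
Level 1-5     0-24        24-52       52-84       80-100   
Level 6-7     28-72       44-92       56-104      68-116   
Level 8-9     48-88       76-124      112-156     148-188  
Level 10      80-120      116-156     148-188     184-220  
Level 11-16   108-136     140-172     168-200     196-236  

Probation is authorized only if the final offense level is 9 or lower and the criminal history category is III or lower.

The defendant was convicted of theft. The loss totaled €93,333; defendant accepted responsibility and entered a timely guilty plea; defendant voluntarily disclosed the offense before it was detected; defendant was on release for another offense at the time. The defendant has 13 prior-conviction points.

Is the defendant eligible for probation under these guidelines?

Base offense level for theft: 4.
R1 applies: 4 + 2 = 6.
R2 applies: 6 − 2 = 4.
R4 applies (level before this adjustment is 4 < 7, so +1): 4 + 1 = 5.
R5 applies: 5 − 1 = 4.
Final offense level: 4.
Criminal history: 13 prior points → Category III (8-13).
Level 4 falls in the 1-5 band.
Grid: Level 1-5 × Category III = 52-84 weeks.
Probation check: level 4 ≤ 9 and category III ≤ III → eligible.

Yes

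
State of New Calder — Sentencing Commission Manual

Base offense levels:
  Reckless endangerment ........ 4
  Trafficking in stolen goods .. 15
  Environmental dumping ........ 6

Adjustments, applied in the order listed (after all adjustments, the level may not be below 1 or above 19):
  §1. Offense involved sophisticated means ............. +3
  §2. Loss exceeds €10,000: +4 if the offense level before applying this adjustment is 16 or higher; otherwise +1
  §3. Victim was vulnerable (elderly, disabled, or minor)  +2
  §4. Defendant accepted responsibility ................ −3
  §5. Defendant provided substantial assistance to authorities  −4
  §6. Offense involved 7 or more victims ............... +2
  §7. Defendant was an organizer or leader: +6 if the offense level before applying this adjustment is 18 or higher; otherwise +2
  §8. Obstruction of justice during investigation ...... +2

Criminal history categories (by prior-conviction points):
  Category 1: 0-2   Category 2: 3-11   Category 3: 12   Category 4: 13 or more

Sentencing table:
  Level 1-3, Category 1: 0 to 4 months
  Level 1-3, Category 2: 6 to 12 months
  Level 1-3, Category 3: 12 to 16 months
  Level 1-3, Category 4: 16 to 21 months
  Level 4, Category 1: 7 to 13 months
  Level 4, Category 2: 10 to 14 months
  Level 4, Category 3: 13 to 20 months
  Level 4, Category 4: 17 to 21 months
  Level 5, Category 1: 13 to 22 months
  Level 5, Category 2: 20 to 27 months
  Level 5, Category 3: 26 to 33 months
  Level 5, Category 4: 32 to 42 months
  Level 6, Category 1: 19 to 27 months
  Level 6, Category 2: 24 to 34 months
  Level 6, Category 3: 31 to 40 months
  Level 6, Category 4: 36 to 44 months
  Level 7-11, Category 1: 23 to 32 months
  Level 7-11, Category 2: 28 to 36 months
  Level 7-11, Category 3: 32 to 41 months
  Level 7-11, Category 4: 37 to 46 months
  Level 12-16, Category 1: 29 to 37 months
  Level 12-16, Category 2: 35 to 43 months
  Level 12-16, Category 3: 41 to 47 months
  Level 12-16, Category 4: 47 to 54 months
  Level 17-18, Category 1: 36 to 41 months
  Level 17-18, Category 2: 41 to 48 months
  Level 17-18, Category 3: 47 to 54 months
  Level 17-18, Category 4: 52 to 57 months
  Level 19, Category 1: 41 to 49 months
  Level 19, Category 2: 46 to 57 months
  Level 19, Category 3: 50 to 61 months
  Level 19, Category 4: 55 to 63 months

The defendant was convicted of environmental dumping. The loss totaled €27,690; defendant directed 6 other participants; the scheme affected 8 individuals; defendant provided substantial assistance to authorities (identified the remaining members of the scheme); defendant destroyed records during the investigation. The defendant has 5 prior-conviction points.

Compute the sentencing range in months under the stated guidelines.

Base offense level for environmental dumping: 6.
§1 does not apply.
§2 applies (level before this adjustment is 6 < 16, so +1): 6 + 1 = 7.
§3 does not apply.
§5 applies: 7 − 4 = 3.
§6 applies: 3 + 2 = 5.
§7 applies (level before this adjustment is 5 < 18, so +2): 5 + 2 = 7.
§8 applies: 7 + 2 = 9.
Final offense level: 9.
Criminal history: 5 prior points → Category 2 (3-11).
Level 9 falls in the 7-11 band.
Grid: Level 7-11 × Category 2 = 28-36 months.

28-36 months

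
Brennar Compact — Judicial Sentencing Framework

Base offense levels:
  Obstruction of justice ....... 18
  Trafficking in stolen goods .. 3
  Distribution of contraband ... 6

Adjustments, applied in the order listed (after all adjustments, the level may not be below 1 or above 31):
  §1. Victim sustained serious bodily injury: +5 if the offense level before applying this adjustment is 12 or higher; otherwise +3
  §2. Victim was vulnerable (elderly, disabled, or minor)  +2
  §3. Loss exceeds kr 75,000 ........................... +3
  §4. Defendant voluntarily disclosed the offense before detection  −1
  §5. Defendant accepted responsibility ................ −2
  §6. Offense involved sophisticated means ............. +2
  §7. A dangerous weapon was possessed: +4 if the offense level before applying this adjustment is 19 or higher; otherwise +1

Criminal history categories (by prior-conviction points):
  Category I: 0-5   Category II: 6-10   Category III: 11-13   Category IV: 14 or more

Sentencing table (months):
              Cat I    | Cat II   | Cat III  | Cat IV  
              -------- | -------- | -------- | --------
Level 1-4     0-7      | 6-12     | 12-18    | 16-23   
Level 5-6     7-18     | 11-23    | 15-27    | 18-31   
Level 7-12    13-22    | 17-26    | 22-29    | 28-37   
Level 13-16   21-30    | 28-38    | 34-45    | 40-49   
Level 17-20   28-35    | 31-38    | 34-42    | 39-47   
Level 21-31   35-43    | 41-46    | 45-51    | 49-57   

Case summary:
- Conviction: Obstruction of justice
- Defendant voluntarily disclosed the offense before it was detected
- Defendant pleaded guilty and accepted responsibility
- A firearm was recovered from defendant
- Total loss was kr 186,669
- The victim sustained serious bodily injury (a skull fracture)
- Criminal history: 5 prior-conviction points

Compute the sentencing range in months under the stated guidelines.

35-43 months

Base offense level for obstruction of justice: 18.
§1 applies (level before this adjustment is 18 ≥ 12, so +5): 18 + 5 = 23.
§2 does not apply.
§3 applies: 23 + 3 = 26.
§4 applies: 26 − 1 = 25.
§5 applies: 25 − 2 = 23.
§6 does not apply.
§7 applies (level before this adjustment is 23 ≥ 19, so +4): 23 + 4 = 27.
Final offense level: 27.
Criminal history: 5 prior points → Category I (0-5).
Level 27 falls in the 21-31 band.
Grid: Level 21-31 × Category I = 35-43 months.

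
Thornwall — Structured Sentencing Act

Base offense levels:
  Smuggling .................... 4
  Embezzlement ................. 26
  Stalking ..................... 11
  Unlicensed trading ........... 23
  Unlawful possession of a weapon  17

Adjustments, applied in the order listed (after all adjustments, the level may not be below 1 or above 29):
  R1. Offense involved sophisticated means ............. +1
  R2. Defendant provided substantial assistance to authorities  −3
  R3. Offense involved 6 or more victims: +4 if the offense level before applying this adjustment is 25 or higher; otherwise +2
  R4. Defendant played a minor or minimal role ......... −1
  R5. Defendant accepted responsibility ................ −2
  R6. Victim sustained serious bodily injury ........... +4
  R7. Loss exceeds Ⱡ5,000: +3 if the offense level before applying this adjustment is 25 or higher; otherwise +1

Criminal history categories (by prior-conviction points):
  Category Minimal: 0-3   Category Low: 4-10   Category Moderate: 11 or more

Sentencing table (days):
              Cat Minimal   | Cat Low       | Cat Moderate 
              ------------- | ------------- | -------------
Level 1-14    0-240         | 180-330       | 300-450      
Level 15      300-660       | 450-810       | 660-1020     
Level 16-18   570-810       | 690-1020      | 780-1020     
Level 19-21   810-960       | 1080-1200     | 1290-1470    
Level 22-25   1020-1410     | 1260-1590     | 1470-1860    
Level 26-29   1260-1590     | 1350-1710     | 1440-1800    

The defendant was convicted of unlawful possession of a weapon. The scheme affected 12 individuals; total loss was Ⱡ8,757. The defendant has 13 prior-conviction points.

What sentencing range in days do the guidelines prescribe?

Base offense level for unlawful possession of a weapon: 17.
R1 does not apply.
R2 does not apply.
R3 applies (level before this adjustment is 17 < 25, so +2): 17 + 2 = 19.
R4 does not apply.
R6 does not apply.
R7 applies (level before this adjustment is 19 < 25, so +1): 19 + 1 = 20.
Final offense level: 20.
Criminal history: 13 prior points → Category Moderate (11+).
Level 20 falls in the 19-21 band.
Grid: Level 19-21 × Category Moderate = 1290-1470 days.

1290-1470 days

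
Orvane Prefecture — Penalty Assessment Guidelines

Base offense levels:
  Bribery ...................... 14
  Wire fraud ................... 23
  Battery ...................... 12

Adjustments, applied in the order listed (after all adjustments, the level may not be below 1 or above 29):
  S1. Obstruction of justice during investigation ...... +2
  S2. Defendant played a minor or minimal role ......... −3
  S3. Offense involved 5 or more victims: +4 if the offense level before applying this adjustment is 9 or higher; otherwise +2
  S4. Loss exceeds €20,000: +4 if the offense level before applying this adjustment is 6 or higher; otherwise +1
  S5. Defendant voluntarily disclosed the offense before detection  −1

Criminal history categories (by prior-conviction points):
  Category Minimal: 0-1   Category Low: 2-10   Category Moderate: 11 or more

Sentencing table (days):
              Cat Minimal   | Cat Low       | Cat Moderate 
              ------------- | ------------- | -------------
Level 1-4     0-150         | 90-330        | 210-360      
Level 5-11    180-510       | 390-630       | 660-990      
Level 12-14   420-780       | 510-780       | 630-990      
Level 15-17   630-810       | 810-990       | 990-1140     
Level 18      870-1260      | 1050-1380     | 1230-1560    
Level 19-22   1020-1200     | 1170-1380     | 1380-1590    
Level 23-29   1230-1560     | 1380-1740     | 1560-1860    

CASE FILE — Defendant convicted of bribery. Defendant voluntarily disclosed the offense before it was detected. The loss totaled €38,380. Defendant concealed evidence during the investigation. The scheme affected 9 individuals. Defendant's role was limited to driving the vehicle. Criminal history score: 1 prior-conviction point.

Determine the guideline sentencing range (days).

1020-1200 days

Base offense level for bribery: 14.
S1 applies: 14 + 2 = 16.
S2 applies: 16 − 3 = 13.
S3 applies (level before this adjustment is 13 ≥ 9, so +4): 13 + 4 = 17.
S4 applies (level before this adjustment is 17 ≥ 6, so +4): 17 + 4 = 21.
S5 applies: 21 − 1 = 20.
Final offense level: 20.
Criminal history: 1 prior point → Category Minimal (0-1).
Level 20 falls in the 19-22 band.
Grid: Level 19-22 × Category Minimal = 1020-1200 days.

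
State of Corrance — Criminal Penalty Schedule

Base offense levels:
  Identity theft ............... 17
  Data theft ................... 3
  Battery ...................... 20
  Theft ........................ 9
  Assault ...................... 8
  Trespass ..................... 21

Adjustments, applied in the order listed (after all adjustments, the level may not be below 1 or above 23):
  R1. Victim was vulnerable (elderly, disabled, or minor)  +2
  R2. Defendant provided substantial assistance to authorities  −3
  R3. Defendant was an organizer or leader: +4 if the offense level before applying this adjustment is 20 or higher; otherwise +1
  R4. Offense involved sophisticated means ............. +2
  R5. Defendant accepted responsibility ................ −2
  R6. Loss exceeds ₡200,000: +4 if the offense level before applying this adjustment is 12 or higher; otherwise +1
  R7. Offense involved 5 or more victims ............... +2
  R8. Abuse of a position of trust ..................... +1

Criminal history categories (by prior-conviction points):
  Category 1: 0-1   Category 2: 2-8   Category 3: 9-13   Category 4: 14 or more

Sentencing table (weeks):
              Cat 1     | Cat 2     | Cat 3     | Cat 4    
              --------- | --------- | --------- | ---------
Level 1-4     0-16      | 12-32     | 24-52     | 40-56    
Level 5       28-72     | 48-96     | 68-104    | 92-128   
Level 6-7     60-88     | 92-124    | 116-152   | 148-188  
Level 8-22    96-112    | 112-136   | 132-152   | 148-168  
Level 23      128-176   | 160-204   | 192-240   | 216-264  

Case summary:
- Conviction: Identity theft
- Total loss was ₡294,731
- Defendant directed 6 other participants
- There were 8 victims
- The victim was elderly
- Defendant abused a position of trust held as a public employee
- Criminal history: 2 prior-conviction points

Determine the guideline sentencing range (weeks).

Base offense level for identity theft: 17.
R1 applies: 17 + 2 = 19.
R2 does not apply.
R3 applies (level before this adjustment is 19 < 20, so +1): 19 + 1 = 20.
R6 applies (level before this adjustment is 20 ≥ 12, so +4): 20 + 4 = 24.
R7 applies: 24 + 2 = 26.
R8 applies: 26 + 1 = 27.
Level 27 exceeds the maximum of 23; capped at 23.
Final offense level: 23.
Criminal history: 2 prior points → Category 2 (2-8).
Level 23 falls in the 23 band.
Grid: Level 23 × Category 2 = 160-204 weeks.

160-204 weeks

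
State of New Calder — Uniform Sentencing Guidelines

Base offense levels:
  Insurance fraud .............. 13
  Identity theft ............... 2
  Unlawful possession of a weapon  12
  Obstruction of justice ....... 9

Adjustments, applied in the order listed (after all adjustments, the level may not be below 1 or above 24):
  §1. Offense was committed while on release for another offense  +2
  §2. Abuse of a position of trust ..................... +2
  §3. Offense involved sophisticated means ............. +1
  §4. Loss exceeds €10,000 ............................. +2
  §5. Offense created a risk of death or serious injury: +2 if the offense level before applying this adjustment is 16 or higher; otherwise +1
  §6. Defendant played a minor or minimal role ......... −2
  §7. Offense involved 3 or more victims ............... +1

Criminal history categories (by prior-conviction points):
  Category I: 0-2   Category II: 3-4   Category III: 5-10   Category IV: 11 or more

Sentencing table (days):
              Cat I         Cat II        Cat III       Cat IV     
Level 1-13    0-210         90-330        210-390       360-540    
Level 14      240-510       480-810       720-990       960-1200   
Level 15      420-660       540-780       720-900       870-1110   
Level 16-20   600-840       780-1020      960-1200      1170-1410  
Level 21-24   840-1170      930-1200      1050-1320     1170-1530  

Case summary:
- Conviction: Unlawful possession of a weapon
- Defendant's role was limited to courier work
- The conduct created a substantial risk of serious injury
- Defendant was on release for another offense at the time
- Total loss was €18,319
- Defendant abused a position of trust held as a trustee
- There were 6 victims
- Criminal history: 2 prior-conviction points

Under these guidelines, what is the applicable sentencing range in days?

600-840 days

Base offense level for unlawful possession of a weapon: 12.
§1 applies: 12 + 2 = 14.
§2 applies: 14 + 2 = 16.
§3 does not apply.
§4 applies: 16 + 2 = 18.
§5 applies (level before this adjustment is 18 ≥ 16, so +2): 18 + 2 = 20.
§6 applies: 20 − 2 = 18.
§7 applies: 18 + 1 = 19.
Final offense level: 19.
Criminal history: 2 prior points → Category I (0-2).
Level 19 falls in the 16-20 band.
Grid: Level 16-20 × Category I = 600-840 days.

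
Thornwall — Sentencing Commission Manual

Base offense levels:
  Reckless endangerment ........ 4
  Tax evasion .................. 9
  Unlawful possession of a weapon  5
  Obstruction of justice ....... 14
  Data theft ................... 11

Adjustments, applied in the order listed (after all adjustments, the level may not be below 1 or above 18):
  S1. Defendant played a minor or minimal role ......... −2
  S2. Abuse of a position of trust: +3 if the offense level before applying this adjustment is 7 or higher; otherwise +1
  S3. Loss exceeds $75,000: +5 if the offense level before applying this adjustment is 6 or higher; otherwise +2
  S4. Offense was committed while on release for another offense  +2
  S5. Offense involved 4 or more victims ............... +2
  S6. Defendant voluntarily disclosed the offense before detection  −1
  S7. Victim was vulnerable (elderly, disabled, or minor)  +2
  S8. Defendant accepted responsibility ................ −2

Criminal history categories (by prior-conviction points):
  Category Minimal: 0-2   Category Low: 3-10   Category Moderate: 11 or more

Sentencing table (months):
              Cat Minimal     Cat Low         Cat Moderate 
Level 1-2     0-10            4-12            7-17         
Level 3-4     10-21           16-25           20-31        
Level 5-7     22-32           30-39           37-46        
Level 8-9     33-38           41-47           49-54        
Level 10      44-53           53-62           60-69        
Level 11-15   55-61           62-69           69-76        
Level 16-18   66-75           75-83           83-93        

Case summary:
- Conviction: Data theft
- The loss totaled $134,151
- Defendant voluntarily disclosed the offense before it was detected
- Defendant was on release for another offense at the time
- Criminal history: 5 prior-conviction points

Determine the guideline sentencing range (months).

75-83 months

Base offense level for data theft: 11.
S1 does not apply.
S2 does not apply.
S3 applies (level before this adjustment is 11 ≥ 6, so +5): 11 + 5 = 16.
S4 applies: 16 + 2 = 18.
S5 does not apply.
S6 applies: 18 − 1 = 17.
S8 does not apply.
Final offense level: 17.
Criminal history: 5 prior points → Category Low (3-10).
Level 17 falls in the 16-18 band.
Grid: Level 16-18 × Category Low = 75-83 months.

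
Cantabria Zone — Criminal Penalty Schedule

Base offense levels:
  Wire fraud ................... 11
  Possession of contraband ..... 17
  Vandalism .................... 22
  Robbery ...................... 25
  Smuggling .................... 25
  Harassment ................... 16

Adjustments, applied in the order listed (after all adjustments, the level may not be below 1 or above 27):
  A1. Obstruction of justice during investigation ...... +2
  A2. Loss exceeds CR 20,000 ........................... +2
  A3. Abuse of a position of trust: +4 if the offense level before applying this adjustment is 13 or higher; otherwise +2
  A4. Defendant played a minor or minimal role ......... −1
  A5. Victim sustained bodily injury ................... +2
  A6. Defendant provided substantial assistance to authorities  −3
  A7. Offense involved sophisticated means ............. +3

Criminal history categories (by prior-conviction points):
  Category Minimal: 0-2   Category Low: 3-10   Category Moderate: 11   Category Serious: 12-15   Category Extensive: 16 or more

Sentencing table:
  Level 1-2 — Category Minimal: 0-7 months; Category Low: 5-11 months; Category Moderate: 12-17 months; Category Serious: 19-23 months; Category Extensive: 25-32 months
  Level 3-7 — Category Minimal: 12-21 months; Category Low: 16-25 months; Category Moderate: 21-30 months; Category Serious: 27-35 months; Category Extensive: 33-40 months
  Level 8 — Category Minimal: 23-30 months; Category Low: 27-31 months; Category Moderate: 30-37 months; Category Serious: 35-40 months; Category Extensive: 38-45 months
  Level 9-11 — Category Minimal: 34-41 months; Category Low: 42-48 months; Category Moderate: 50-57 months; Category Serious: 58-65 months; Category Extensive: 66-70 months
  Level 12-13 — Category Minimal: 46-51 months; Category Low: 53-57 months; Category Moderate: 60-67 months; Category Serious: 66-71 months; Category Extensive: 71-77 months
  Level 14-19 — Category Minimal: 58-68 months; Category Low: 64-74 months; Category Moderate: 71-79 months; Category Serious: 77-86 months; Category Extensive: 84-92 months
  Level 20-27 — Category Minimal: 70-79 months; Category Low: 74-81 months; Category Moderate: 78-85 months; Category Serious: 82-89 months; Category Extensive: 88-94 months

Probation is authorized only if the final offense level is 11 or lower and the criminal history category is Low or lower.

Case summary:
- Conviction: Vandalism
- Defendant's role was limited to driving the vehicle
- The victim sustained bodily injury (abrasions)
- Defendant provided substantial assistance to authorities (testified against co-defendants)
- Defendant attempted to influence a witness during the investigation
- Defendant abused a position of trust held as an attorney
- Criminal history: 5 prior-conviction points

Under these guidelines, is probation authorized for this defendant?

No

Base offense level for vandalism: 22.
A1 applies: 22 + 2 = 24.
A3 applies (level before this adjustment is 24 ≥ 13, so +4): 24 + 4 = 28.
A4 applies: 28 − 1 = 27.
A5 applies: 27 + 2 = 29.
A6 applies: 29 − 3 = 26.
Final offense level: 26.
Criminal history: 5 prior points → Category Low (3-10).
Level 26 falls in the 20-27 band.
Grid: Level 20-27 × Category Low = 74-81 months.
Probation check: level 26 > 11 and category Low ≤ Low → not eligible.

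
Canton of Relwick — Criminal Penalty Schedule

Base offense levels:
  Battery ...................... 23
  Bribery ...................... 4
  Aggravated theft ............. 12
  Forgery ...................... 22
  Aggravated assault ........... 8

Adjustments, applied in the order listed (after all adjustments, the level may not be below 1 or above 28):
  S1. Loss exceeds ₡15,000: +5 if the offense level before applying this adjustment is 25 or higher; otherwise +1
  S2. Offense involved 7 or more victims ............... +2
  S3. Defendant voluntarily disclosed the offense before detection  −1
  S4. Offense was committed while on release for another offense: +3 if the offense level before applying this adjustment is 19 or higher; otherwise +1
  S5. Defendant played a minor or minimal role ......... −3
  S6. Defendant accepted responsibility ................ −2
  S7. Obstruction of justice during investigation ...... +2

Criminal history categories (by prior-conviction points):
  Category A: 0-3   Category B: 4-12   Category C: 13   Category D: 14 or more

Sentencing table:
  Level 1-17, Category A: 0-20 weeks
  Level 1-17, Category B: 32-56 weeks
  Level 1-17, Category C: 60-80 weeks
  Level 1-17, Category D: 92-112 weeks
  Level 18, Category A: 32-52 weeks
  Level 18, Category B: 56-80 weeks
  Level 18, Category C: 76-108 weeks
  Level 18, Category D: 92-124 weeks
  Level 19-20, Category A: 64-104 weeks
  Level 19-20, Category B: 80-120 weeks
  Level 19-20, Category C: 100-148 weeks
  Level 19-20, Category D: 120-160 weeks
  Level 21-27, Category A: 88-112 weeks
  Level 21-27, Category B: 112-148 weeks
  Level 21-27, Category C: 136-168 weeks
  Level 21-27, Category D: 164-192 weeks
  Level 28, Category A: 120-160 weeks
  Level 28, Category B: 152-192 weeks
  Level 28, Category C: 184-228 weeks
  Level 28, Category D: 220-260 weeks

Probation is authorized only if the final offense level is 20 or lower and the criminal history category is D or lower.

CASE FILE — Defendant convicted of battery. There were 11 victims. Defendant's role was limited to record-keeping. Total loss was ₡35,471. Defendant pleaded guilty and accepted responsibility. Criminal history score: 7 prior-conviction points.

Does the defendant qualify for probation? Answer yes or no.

Base offense level for battery: 23.
S1 applies (level before this adjustment is 23 < 25, so +1): 23 + 1 = 24.
S2 applies: 24 + 2 = 26.
S3 does not apply.
S5 applies: 26 − 3 = 23.
S6 applies: 23 − 2 = 21.
Final offense level: 21.
Criminal history: 7 prior points → Category B (4-12).
Level 21 falls in the 21-27 band.
Grid: Level 21-27 × Category B = 112-148 weeks.
Probation check: level 21 > 20 and category B ≤ D → not eligible.

No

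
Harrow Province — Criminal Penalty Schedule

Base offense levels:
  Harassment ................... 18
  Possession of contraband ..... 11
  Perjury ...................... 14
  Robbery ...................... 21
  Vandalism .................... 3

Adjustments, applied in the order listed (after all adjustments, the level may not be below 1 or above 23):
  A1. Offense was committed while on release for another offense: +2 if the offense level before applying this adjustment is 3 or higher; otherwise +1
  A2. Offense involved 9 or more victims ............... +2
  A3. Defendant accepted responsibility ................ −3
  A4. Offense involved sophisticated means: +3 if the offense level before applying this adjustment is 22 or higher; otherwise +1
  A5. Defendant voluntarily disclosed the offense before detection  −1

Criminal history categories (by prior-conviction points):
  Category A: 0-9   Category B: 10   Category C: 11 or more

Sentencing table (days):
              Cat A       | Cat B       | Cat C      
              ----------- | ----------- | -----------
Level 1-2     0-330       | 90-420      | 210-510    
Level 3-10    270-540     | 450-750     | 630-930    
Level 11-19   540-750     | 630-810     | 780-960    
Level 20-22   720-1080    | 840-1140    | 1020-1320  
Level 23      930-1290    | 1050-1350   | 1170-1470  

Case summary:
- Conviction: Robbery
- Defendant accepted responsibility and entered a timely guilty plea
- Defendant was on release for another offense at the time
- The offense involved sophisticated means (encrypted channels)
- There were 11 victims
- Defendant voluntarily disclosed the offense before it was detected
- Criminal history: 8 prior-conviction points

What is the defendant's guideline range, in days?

Base offense level for robbery: 21.
A1 applies (level before this adjustment is 21 ≥ 3, so +2): 21 + 2 = 23.
A2 applies: 23 + 2 = 25.
A3 applies: 25 − 3 = 22.
A4 applies (level before this adjustment is 22 ≥ 22, so +3): 22 + 3 = 25.
A5 applies: 25 − 1 = 24.
Level 24 exceeds the maximum of 23; capped at 23.
Final offense level: 23.
Criminal history: 8 prior points → Category A (0-9).
Level 23 falls in the 23 band.
Grid: Level 23 × Category A = 930-1290 days.

930-1290 days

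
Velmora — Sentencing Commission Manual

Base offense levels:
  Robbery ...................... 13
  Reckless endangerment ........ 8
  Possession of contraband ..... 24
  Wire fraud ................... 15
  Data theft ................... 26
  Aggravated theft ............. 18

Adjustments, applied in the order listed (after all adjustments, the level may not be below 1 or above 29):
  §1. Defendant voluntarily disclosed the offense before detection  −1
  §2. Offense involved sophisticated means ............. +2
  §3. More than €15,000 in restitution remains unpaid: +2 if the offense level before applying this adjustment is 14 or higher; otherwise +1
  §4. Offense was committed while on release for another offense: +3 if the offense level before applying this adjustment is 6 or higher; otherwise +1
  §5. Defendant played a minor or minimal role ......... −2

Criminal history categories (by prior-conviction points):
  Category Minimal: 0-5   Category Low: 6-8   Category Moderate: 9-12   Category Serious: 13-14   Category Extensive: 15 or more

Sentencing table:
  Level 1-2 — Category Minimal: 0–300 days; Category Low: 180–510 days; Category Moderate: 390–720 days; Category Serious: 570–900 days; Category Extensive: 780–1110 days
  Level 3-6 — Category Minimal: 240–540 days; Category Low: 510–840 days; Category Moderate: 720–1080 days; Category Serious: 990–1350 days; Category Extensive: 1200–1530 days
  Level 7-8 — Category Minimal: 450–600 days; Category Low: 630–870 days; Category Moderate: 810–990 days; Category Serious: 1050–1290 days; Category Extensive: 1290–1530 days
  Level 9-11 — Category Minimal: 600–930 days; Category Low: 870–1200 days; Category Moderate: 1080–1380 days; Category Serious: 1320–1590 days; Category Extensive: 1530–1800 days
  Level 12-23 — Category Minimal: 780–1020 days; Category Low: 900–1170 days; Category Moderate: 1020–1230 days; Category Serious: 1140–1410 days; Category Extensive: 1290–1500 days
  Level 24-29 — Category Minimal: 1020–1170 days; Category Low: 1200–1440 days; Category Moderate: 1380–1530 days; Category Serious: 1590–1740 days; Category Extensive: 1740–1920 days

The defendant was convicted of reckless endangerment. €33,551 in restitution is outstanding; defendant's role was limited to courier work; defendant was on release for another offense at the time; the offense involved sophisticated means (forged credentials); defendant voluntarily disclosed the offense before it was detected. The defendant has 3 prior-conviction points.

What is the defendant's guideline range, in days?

Base offense level for reckless endangerment: 8.
§1 applies: 8 − 1 = 7.
§2 applies: 7 + 2 = 9.
§3 applies (level before this adjustment is 9 < 14, so +1): 9 + 1 = 10.
§4 applies (level before this adjustment is 10 ≥ 6, so +3): 10 + 3 = 13.
§5 applies: 13 − 2 = 11.
Final offense level: 11.
Criminal history: 3 prior points → Category Minimal (0-5).
Level 11 falls in the 9-11 band.
Grid: Level 9-11 × Category Minimal = 600-930 days.

600-930 days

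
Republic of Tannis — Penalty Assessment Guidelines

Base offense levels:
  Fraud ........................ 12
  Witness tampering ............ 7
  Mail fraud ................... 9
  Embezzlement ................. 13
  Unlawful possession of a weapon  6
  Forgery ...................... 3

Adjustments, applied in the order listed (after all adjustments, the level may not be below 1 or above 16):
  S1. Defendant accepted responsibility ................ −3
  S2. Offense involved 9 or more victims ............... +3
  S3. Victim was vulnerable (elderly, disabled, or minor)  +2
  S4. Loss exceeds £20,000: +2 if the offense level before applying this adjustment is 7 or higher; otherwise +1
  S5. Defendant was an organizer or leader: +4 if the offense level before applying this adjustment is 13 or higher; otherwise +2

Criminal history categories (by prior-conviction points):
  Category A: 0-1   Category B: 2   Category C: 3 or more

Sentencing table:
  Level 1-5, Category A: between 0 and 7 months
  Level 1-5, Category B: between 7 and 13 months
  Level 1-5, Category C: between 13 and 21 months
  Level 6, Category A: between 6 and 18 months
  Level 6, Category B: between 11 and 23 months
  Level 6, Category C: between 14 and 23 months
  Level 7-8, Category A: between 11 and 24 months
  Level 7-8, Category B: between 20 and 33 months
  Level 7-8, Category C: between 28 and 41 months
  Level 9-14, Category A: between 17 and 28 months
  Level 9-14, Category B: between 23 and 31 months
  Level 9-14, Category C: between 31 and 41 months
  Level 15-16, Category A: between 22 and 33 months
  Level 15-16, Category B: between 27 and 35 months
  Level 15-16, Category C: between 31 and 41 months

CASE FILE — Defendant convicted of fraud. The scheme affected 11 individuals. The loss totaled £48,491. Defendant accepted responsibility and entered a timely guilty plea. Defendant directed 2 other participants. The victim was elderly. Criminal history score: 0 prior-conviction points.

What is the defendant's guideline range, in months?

22-33 months

Base offense level for fraud: 12.
S1 applies: 12 − 3 = 9.
S2 applies: 9 + 3 = 12.
S3 applies: 12 + 2 = 14.
S4 applies (level before this adjustment is 14 ≥ 7, so +2): 14 + 2 = 16.
S5 applies (level before this adjustment is 16 ≥ 13, so +4): 16 + 4 = 20.
Level 20 exceeds the maximum of 16; capped at 16.
Final offense level: 16.
Criminal history: 0 prior points → Category A (0-1).
Level 16 falls in the 15-16 band.
Grid: Level 15-16 × Category A = 22-33 months.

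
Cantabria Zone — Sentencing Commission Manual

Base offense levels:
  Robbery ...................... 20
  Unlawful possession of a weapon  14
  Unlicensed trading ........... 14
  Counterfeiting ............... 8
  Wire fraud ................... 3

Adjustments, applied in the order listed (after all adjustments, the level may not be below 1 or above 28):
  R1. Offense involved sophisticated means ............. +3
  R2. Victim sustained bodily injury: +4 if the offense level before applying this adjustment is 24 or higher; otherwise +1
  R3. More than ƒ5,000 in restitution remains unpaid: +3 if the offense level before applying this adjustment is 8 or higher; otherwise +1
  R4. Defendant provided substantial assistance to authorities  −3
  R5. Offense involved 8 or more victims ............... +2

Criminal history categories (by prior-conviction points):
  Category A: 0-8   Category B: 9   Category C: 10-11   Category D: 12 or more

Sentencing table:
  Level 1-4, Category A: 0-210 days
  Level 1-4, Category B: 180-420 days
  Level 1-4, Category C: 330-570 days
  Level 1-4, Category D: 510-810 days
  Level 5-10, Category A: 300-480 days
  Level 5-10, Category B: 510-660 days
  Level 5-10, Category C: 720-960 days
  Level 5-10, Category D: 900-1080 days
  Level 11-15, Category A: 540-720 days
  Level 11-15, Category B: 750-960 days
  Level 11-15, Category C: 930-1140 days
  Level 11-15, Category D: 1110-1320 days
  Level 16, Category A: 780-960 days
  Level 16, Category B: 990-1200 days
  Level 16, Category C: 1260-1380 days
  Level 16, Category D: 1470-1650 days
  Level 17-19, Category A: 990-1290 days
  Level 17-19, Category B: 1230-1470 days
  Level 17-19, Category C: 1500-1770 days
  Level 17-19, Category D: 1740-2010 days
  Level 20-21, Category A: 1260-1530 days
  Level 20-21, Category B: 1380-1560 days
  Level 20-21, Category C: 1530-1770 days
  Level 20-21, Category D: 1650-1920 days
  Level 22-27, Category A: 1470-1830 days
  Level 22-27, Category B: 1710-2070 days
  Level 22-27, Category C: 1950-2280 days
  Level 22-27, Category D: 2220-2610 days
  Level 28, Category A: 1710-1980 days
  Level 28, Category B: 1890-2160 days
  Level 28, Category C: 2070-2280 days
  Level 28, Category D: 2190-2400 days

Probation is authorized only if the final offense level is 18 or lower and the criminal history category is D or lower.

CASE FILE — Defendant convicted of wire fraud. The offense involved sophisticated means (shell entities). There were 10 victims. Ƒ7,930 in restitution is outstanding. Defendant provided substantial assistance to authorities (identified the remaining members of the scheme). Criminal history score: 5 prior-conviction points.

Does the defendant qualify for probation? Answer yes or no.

Yes

Base offense level for wire fraud: 3.
R1 applies: 3 + 3 = 6.
R3 applies (level before this adjustment is 6 < 8, so +1): 6 + 1 = 7.
R4 applies: 7 − 3 = 4.
R5 applies: 4 + 2 = 6.
Final offense level: 6.
Criminal history: 5 prior points → Category A (0-8).
Level 6 falls in the 5-10 band.
Grid: Level 5-10 × Category A = 300-480 days.
Probation check: level 6 ≤ 18 and category A ≤ D → eligible.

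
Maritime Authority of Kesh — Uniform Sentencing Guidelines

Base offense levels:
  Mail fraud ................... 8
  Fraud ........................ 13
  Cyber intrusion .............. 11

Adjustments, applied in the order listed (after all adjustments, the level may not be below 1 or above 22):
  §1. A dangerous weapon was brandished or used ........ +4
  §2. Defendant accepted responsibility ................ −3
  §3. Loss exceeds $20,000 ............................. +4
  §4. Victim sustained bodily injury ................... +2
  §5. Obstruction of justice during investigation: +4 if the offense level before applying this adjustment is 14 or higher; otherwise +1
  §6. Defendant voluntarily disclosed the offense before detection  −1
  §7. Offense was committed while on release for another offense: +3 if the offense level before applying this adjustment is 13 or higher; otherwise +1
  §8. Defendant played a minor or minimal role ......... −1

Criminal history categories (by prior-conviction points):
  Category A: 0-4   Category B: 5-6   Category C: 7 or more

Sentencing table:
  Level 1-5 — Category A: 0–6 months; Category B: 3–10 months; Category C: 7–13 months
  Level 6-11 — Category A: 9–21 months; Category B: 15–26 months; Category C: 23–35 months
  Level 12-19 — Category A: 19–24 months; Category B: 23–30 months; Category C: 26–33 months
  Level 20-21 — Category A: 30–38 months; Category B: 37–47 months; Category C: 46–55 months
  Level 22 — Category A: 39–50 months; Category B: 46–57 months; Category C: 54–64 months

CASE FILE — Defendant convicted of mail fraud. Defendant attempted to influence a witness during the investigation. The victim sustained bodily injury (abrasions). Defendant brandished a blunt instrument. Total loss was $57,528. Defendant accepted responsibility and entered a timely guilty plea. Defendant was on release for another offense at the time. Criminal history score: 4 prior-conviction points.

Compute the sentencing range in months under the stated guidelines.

39-50 months

Base offense level for mail fraud: 8.
§1 applies: 8 + 4 = 12.
§2 applies: 12 − 3 = 9.
§3 applies: 9 + 4 = 13.
§4 applies: 13 + 2 = 15.
§5 applies (level before this adjustment is 15 ≥ 14, so +4): 15 + 4 = 19.
§6 does not apply.
§7 applies (level before this adjustment is 19 ≥ 13, so +3): 19 + 3 = 22.
§8 does not apply.
Final offense level: 22.
Criminal history: 4 prior points → Category A (0-4).
Level 22 falls in the 22 band.
Grid: Level 22 × Category A = 39-50 months.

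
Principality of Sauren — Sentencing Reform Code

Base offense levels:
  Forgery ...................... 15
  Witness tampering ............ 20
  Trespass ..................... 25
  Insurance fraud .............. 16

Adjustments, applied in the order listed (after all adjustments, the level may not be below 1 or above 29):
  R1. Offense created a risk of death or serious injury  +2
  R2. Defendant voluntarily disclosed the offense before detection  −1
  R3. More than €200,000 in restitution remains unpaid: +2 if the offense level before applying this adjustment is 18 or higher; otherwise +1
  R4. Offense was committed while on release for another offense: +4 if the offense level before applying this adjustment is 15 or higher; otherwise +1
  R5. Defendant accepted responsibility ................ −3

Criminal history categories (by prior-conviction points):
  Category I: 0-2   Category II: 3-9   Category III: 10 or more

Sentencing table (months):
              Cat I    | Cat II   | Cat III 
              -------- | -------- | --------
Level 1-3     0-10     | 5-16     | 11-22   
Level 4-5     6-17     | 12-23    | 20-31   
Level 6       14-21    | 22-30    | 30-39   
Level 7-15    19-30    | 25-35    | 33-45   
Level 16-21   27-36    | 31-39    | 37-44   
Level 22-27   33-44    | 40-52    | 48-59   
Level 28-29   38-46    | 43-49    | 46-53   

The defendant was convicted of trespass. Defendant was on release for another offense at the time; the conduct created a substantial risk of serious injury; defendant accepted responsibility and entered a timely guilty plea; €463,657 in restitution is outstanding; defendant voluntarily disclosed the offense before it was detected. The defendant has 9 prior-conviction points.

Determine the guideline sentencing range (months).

43-49 months

Base offense level for trespass: 25.
R1 applies: 25 + 2 = 27.
R2 applies: 27 − 1 = 26.
R3 applies (level before this adjustment is 26 ≥ 18, so +2): 26 + 2 = 28.
R4 applies (level before this adjustment is 28 ≥ 15, so +4): 28 + 4 = 32.
R5 applies: 32 − 3 = 29.
Final offense level: 29.
Criminal history: 9 prior points → Category II (3-9).
Level 29 falls in the 28-29 band.
Grid: Level 28-29 × Category II = 43-49 months.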